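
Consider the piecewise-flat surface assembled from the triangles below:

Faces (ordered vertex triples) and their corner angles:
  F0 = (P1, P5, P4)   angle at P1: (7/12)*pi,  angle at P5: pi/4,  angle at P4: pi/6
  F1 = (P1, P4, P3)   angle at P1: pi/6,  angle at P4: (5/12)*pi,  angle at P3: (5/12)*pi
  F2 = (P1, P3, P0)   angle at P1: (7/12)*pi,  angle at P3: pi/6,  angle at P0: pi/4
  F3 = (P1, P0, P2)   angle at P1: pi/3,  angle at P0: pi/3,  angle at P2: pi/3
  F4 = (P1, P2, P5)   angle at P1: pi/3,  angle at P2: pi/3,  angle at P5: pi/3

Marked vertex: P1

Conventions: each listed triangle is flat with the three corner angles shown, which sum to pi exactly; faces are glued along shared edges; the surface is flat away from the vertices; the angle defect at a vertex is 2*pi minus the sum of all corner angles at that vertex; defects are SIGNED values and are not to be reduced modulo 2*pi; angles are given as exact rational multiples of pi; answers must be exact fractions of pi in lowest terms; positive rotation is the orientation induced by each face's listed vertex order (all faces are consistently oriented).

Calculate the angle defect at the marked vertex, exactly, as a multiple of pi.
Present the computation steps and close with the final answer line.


Sum of corner angles at P1: 2*pi
defect = 2*pi - 2*pi

Answer: defect(P1) = 0


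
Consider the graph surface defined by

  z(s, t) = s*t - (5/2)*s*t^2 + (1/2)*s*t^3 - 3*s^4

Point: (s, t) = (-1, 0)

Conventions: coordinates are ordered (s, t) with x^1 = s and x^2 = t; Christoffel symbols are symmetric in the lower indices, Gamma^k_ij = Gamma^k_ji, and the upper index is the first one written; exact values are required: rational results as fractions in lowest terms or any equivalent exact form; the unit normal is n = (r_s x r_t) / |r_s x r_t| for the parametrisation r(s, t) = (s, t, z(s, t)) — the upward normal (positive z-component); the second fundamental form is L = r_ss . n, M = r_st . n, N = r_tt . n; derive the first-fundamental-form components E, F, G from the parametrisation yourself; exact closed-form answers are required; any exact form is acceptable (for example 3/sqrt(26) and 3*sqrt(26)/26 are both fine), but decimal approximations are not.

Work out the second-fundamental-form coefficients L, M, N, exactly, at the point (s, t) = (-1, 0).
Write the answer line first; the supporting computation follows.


Answer: L = -18*sqrt(146)/73, M = sqrt(146)/146, N = 5*sqrt(146)/146

z_s = 12, z_t = -1, z_ss = -36, z_st = 1, z_tt = 5
E = 145, F = -12, G = 2; answer radicand W^2 = 146
unnormalised second-form numerators: l = -36, m = 1, n = 5; L = l/sqrt(146), and similarly M = m/sqrt(W^2), N = n/sqrt(W^2)


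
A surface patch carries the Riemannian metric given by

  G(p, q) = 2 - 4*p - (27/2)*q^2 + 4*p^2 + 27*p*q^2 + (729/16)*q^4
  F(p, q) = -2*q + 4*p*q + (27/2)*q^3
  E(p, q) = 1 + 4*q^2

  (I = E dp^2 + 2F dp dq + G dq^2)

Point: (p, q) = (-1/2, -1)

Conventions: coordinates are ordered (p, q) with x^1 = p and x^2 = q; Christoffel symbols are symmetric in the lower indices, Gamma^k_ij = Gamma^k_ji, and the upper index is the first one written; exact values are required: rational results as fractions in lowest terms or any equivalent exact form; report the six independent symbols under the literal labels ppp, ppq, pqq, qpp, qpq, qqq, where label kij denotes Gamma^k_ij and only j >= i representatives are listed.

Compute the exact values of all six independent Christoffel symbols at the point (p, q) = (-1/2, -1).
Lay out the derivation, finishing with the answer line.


E = 5, F = -19/2, G = 377/16 at the point
E_p = 0, E_q = -8, F_p = -4, F_q = 73/2, G_p = 19, G_q = -513/4
EG - F^2 = 441/16;  g^inv = (16/441) * [[377/16, 19/2], [19/2, 5]]
first-kind symbols [ij,l] = (1/2)(d_i g_jl + d_j g_il - d_l g_ij): [pp,p] = E_p/2 = 0, [pp,q] = F_p - E_q/2 = 0, [pq,p] = E_q/2 = -4, [pq,q] = G_p/2 = 19/2, [qq,p] = F_q - G_p/2 = 27, [qq,q] = G_q/2 = -513/8
Gamma^p_ij = (G*[ij,p] - F*[ij,q])/(EG - F^2), Gamma^q_ij = (E*[ij,q] - F*[ij,p])/(EG - F^2)

Answer: Gamma_ppp = 0, Gamma_ppq = -64/441, Gamma_pqq = 48/49, Gamma_qpp = 0, Gamma_qpq = 152/441, Gamma_qqq = -114/49


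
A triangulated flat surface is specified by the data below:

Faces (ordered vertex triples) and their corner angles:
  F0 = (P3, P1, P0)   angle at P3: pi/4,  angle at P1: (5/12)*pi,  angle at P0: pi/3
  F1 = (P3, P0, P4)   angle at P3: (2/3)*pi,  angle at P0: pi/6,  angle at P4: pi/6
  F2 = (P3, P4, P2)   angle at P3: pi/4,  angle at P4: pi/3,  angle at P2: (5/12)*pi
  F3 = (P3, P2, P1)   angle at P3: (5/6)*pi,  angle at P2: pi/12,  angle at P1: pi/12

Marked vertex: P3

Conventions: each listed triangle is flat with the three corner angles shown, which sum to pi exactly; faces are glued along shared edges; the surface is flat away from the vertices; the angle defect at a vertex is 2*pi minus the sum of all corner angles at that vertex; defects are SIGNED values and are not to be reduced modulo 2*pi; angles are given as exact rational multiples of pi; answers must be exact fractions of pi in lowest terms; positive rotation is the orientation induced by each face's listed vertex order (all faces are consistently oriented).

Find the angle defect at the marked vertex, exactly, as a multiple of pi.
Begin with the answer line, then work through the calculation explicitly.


Answer: defect(P3) = 0

Sum of corner angles at P3: 2*pi
defect = 2*pi - 2*pi


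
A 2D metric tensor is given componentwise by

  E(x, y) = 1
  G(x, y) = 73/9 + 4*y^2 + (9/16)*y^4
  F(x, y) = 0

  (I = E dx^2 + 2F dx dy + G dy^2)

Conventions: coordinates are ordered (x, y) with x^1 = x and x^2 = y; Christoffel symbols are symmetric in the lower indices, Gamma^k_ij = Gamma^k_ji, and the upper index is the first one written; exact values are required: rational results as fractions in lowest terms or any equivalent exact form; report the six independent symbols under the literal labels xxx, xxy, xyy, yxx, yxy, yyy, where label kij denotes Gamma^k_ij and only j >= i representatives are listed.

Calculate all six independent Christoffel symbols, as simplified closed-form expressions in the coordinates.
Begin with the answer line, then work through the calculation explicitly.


Answer: Gamma_xxx = 0, Gamma_xxy = 0, Gamma_xyy = 0, Gamma_yxx = 0, Gamma_yxy = 0, Gamma_yyy = (162*y^3 + 576*y)/(81*y^4 + 576*y^2 + 1168)

E = 1; F = 0; G = 73/9 + 4*y^2 + (9/16)*y^4
Gamma^k_ij = (1/2) g^{kl} (d_i g_jl + d_j g_il - d_l g_ij), with g^inv = (1/(EG-F^2)) [[G, -F], [-F, E]]
first partials: E_x = 0, E_y = 0, F_x = 0, F_y = 0, G_x = 0, G_y = 8*y + (9/4)*y^3
D = EG - F^2 = 73/9 + 4*y^2 + (9/16)*y^4
expanded: Gamma^x_xx = (G E_x - 2F F_x + F E_y)/(2D), Gamma^x_xy = (G E_y - F G_x)/(2D), Gamma^x_yy = (2G F_y - G G_x - F G_y)/(2D), Gamma^y_xx = (2E F_x - E E_y - F E_x)/(2D), Gamma^y_xy = (E G_x - F E_y)/(2D), Gamma^y_yy = (E G_y - 2F F_y + F G_x)/(2D); substitute and cancel common factors


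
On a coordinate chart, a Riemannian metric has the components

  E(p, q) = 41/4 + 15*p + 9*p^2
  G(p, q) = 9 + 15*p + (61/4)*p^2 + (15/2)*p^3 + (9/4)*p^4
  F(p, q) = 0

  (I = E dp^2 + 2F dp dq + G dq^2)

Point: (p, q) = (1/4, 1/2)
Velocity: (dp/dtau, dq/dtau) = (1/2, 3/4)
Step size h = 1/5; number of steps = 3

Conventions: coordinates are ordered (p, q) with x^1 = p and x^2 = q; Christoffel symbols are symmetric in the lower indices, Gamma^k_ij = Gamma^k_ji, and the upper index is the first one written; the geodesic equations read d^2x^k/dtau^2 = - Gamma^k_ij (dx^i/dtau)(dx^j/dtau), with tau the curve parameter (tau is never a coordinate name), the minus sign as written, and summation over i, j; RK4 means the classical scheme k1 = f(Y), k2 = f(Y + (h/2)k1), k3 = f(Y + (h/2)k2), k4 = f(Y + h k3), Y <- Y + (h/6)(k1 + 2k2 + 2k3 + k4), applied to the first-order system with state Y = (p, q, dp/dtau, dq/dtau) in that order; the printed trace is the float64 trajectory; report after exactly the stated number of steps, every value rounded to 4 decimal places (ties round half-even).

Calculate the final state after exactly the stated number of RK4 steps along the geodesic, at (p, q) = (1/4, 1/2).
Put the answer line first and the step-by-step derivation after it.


Answer: p = 0.5791, q = 0.8442, dp/dtau = 0.5659, dq/dtau = 0.4232

f(Y) = (dp/dtau, dq/dtau, -Gamma^p_ij Y'^i Y'^j, -Gamma^q_ij Y'^i Y'^j) with the Gammas evaluated at the stage position; h = 0.200000; intermediate values shown to 6 dp
step 0: p = 0.2500, q = 0.5000, dp/dtau = 0.5000, dq/dtau = 0.7500
step 1:
  k1: at (p, q) = (0.250000, 0.500000), (dp/dtau, dq/dtau) = (0.500000, 0.750000); Gamma_ppp = 0.669528, Gamma_ppq = 0.000000, Gamma_pqq = -0.829936, Gamma_qpp = 0.000000, Gamma_qpq = 0.873950, Gamma_qqq = 0.000000; k1 = (0.500000, 0.750000, 0.299457, -0.655462)
  k2: at (p, q) = (0.300000, 0.575000), (dp/dtau, dq/dtau) = (0.529946, 0.684454); Gamma_ppp = 0.655527, Gamma_ppq = 0.000000, Gamma_pqq = -0.848907, Gamma_qpp = 0.000000, Gamma_qpq = 0.875161, Gamma_qqq = 0.000000; k2 = (0.529946, 0.684454, 0.213594, -0.634883)
  k3: at (p, q) = (0.302995, 0.568445), (dp/dtau, dq/dtau) = (0.521359, 0.686512); Gamma_ppp = 0.654685, Gamma_ppq = 0.000000, Gamma_pqq = -0.850042, Gamma_qpp = 0.000000, Gamma_qpq = 0.875177, Gamma_qqq = 0.000000; k3 = (0.521359, 0.686512, 0.222670, -0.626485)
  k4: at (p, q) = (0.354272, 0.637302), (dp/dtau, dq/dtau) = (0.544534, 0.624703); Gamma_ppp = 0.640270, Gamma_ppq = 0.000000, Gamma_pqq = -0.869474, Gamma_qpp = 0.000000, Gamma_qpq = 0.874538, Gamma_qqq = 0.000000; k4 = (0.544534, 0.624703, 0.149465, -0.594986)
  Y <- Y + (h/6)(k1 + 2k2 + 2k3 + k4): p = 0.3549, q = 0.6372, dp/dtau = 0.5440, dq/dtau = 0.6242
step 2:
  k1: at (p, q) = (0.354905, 0.637221), (dp/dtau, dq/dtau) = (0.544048, 0.624227); Gamma_ppp = 0.640092, Gamma_ppq = 0.000000, Gamma_pqq = -0.869714, Gamma_qpp = 0.000000, Gamma_qpq = 0.874519, Gamma_qqq = 0.000000; k1 = (0.544048, 0.624227, 0.149433, -0.593991)
  k2: at (p, q) = (0.409310, 0.699644), (dp/dtau, dq/dtau) = (0.558992, 0.564828); Gamma_ppp = 0.624881, Gamma_ppq = 0.000000, Gamma_pqq = -0.890368, Gamma_qpp = 0.000000, Gamma_qpq = 0.872117, Gamma_qqq = 0.000000; k2 = (0.558992, 0.564828, 0.088797, -0.550714)
  k3: at (p, q) = (0.410804, 0.693704), (dp/dtau, dq/dtau) = (0.552928, 0.569156); Gamma_ppp = 0.624466, Gamma_ppq = 0.000000, Gamma_pqq = -0.890936, Gamma_qpp = 0.000000, Gamma_qpq = 0.872028, Gamma_qqq = 0.000000; k3 = (0.552928, 0.569156, 0.097691, -0.548858)
  k4: at (p, q) = (0.465490, 0.751052), (dp/dtau, dq/dtau) = (0.563586, 0.514456); Gamma_ppp = 0.609379, Gamma_ppq = 0.000000, Gamma_pqq = -0.911784, Gamma_qpp = 0.000000, Gamma_qpq = 0.868053, Gamma_qqq = 0.000000; k4 = (0.563586, 0.514456, 0.047760, -0.503367)
  Y <- Y + (h/6)(k1 + 2k2 + 2k3 + k4): p = 0.4660, q = 0.7508, dp/dtau = 0.5631, dq/dtau = 0.5143
step 3:
  k1: at (p, q) = (0.465954, 0.750776), (dp/dtau, dq/dtau) = (0.563054, 0.514344); Gamma_ppp = 0.609253, Gamma_ppq = 0.000000, Gamma_pqq = -0.911961, Gamma_qpp = 0.000000, Gamma_qpq = 0.868013, Gamma_qqq = 0.000000; k1 = (0.563054, 0.514344, 0.048108, -0.502759)
  k2: at (p, q) = (0.522259, 0.802211), (dp/dtau, dq/dtau) = (0.567865, 0.464068); Gamma_ppp = 0.594017, Gamma_ppq = 0.000000, Gamma_pqq = -0.933554, Gamma_qpp = 0.000000, Gamma_qpq = 0.862559, Gamma_qqq = 0.000000; k2 = (0.567865, 0.464068, 0.009496, -0.454617)
  k3: at (p, q) = (0.522740, 0.797183), (dp/dtau, dq/dtau) = (0.564004, 0.468882); Gamma_ppp = 0.593889, Gamma_ppq = 0.000000, Gamma_pqq = -0.933739, Gamma_qpp = 0.000000, Gamma_qpq = 0.862507, Gamma_qqq = 0.000000; k3 = (0.564004, 0.468882, 0.016367, -0.456182)
  k4: at (p, q) = (0.578755, 0.844553), (dp/dtau, dq/dtau) = (0.566327, 0.423107); Gamma_ppp = 0.579096, Gamma_ppq = 0.000000, Gamma_pqq = -0.955377, Gamma_qpp = 0.000000, Gamma_qpq = 0.855928, Gamma_qqq = 0.000000; k4 = (0.566327, 0.423107, -0.014700, -0.410190)
  Y <- Y + (h/6)(k1 + 2k2 + 2k3 + k4): p = 0.5791, q = 0.8442, dp/dtau = 0.5659, dq/dtau = 0.4232


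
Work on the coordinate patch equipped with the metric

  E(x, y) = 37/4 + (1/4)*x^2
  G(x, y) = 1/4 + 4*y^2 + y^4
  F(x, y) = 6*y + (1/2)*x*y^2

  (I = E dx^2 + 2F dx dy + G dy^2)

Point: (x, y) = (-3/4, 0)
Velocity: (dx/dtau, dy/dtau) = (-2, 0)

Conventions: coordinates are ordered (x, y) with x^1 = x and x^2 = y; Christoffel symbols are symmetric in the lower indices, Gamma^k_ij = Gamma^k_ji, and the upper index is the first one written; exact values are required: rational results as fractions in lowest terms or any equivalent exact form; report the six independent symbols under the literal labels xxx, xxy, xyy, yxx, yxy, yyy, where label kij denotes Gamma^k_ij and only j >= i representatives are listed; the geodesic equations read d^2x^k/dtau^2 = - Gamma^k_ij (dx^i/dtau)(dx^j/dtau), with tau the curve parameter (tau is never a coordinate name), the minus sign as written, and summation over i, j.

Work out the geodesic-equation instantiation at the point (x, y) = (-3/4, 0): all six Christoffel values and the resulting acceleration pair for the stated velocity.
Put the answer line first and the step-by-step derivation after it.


Answer: Gamma_xxx = -12/601, Gamma_xxy = 0, Gamma_xyy = 384/601, Gamma_yxx = 0, Gamma_yxy = 0, Gamma_yyy = 0; accelerations (d^2x/dtau^2, d^2y/dtau^2) = (48/601, 0)

E = 601/64, F = 0, G = 1/4 at the point
E_x = -3/8, E_y = 0, F_x = 0, F_y = 6, G_x = 0, G_y = 0
EG - F^2 = 601/256;  g^inv = (256/601) * [[1/4, 0], [0, 601/64]]
first-kind symbols [ij,l] = (1/2)(d_i g_jl + d_j g_il - d_l g_ij): [xx,x] = E_x/2 = -3/16, [xx,y] = F_x - E_y/2 = 0, [xy,x] = E_y/2 = 0, [xy,y] = G_x/2 = 0, [yy,x] = F_y - G_x/2 = 6, [yy,y] = G_y/2 = 0
Gamma^x_ij = (G*[ij,x] - F*[ij,y])/(EG - F^2), Gamma^y_ij = (E*[ij,y] - F*[ij,x])/(EG - F^2)
Gamma_xxx = -12/601, Gamma_xxy = 0, Gamma_xyy = 384/601, Gamma_yxx = 0, Gamma_yxy = 0, Gamma_yyy = 0
d^2x/dtau^2 = -(Gamma_xxx*(-2)^2 + 2*Gamma_xxy*(-2)*(0) + Gamma_xyy*(0)^2) = 48/601
d^2y/dtau^2 = -(Gamma_yxx*(-2)^2 + 2*Gamma_yxy*(-2)*(0) + Gamma_yyy*(0)^2) = 0


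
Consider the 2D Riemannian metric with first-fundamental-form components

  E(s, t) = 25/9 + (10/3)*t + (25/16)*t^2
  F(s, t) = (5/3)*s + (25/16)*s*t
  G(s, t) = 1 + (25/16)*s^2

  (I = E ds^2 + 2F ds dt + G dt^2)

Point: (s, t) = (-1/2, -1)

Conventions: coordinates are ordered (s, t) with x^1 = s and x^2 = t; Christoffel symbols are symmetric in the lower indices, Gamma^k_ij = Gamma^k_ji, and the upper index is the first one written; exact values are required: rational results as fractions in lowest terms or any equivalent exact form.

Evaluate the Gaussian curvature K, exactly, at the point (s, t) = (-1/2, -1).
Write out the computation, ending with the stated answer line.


E = 145/144, F = -5/96, G = 89/64, EG - F^2 = 805/576 at the point
E_s = 0, E_t = 5/24, F_s = 5/48, F_t = -25/32, G_s = -25/16, G_t = 0
E_tt = 25/8, F_st = 25/16, G_ss = 25/8
Using the Brioschi determinant formula for K from the metric derivatives:
M1 = [[-E_tt/2 + F_st - G_ss/2, E_s/2, F_s - E_t/2], [F_t - G_s/2, E, F], [G_t/2, F, G]] = [[-25/16, 0, 0], [0, 145/144, -5/96], [0, -5/96, 89/64]]; det M1 = -20125/9216
M2 = [[0, E_t/2, G_s/2], [E_t/2, E, F], [G_s/2, F, G]] = [[0, 5/48, -25/32], [5/48, 145/144, -5/96], [-25/32, -5/96, 89/64]]; det M2 = -5725/9216
det M1 - det M2 = -25/16; K = -25/16 / (805/576)^2 = -20736/25921

Answer: K = -20736/25921


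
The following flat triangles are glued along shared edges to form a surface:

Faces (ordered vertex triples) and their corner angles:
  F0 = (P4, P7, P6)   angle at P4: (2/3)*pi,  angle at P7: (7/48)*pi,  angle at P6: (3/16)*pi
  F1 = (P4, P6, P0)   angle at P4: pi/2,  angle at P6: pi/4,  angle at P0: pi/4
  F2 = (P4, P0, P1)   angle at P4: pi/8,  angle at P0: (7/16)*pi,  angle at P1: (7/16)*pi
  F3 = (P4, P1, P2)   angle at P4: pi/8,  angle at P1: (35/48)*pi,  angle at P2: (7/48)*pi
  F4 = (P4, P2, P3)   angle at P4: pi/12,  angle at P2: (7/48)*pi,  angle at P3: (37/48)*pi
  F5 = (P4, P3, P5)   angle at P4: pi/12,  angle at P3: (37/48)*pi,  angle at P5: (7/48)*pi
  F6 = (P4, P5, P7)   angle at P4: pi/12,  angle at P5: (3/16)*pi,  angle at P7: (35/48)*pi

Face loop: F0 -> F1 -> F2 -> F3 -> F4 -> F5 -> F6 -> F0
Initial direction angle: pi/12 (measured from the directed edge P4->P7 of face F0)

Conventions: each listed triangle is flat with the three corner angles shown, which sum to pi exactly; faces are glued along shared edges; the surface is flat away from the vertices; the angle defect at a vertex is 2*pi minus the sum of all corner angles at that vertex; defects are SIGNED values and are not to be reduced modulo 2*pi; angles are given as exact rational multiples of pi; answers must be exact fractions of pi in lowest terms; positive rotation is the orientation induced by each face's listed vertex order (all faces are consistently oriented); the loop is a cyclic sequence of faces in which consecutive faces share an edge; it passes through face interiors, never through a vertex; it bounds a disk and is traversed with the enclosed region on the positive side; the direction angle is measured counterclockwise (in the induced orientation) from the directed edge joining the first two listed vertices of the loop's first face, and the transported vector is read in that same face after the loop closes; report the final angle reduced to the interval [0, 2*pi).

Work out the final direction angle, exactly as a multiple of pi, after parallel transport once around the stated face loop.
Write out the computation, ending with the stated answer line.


enclosed vertex P4: corner angles sum to (5/3)*pi, defect = 2*pi - (5/3)*pi = pi/3
transport around the loop rotates by the sum of enclosed defects; add to the initial angle mod 2*pi
final angle = pi/12 + pi/3 = (5/12)*pi (mod 2*pi)

Answer: final direction angle = (5/12)*pi


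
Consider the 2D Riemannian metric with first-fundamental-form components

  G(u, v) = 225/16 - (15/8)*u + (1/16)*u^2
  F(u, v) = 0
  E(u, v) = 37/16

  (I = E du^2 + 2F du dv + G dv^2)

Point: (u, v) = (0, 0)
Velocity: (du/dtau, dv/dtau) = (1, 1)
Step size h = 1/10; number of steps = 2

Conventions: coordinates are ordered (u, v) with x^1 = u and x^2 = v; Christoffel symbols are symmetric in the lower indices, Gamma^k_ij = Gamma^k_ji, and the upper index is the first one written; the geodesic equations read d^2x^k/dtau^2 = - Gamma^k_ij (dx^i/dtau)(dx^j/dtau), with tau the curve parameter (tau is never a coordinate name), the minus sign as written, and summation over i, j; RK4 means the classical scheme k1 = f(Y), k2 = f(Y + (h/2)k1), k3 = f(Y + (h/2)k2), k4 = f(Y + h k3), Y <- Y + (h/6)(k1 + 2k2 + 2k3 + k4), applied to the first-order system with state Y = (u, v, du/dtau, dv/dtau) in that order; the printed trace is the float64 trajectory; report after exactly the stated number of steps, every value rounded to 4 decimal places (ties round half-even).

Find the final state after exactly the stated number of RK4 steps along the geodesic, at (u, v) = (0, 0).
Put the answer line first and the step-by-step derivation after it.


Answer: u = 0.1918, v = 0.2026, du/dtau = 0.9173, dv/dtau = 1.0261

f(Y) = (du/dtau, dv/dtau, -Gamma^u_ij Y'^i Y'^j, -Gamma^v_ij Y'^i Y'^j) with the Gammas evaluated at the stage position; h = 0.100000; intermediate values shown to 6 dp
step 0: u = 0.0000, v = 0.0000, du/dtau = 1.0000, dv/dtau = 1.0000
step 1:
  k1: at (u, v) = (0.000000, 0.000000), (du/dtau, dv/dtau) = (1.000000, 1.000000); Gamma_uuu = 0.000000, Gamma_uuv = 0.000000, Gamma_uvv = 0.405405, Gamma_vuu = 0.000000, Gamma_vuv = -0.066667, Gamma_vvv = 0.000000; k1 = (1.000000, 1.000000, -0.405405, 0.133333)
  k2: at (u, v) = (0.050000, 0.050000), (du/dtau, dv/dtau) = (0.979730, 1.006667); Gamma_uuu = 0.000000, Gamma_uuv = 0.000000, Gamma_uvv = 0.404054, Gamma_vuu = 0.000000, Gamma_vuv = -0.066890, Gamma_vvv = 0.000000; k2 = (0.979730, 1.006667, -0.409459, 0.131941)
  k3: at (u, v) = (0.048986, 0.050333), (du/dtau, dv/dtau) = (0.979527, 1.006597); Gamma_uuu = 0.000000, Gamma_uuv = 0.000000, Gamma_uvv = 0.404081, Gamma_vuu = 0.000000, Gamma_vuv = -0.066885, Gamma_vvv = 0.000000; k3 = (0.979527, 1.006597, -0.409431, 0.131896)
  k4: at (u, v) = (0.097953, 0.100660), (du/dtau, dv/dtau) = (0.959057, 1.013190); Gamma_uuu = 0.000000, Gamma_uuv = 0.000000, Gamma_uvv = 0.402758, Gamma_vuu = 0.000000, Gamma_vuv = -0.067105, Gamma_vvv = 0.000000; k4 = (0.959057, 1.013190, -0.413453, 0.130412)
  Y <- Y + (h/6)(k1 + 2k2 + 2k3 + k4): u = 0.0980, v = 0.1007, du/dtau = 0.9591, dv/dtau = 1.0132
step 2:
  k1: at (u, v) = (0.097960, 0.100662), (du/dtau, dv/dtau) = (0.959056, 1.013190); Gamma_uuu = 0.000000, Gamma_uuv = 0.000000, Gamma_uvv = 0.402758, Gamma_vuu = 0.000000, Gamma_vuv = -0.067105, Gamma_vvv = 0.000000; k1 = (0.959056, 1.013190, -0.413453, 0.130413)
  k2: at (u, v) = (0.145912, 0.151321), (du/dtau, dv/dtau) = (0.938383, 1.019711); Gamma_uuu = 0.000000, Gamma_uuv = 0.000000, Gamma_uvv = 0.401462, Gamma_vuu = 0.000000, Gamma_vuv = -0.067322, Gamma_vvv = 0.000000; k2 = (0.938383, 1.019711, -0.417444, 0.128837)
  k3: at (u, v) = (0.144879, 0.151647), (du/dtau, dv/dtau) = (0.938184, 1.019632); Gamma_uuu = 0.000000, Gamma_uuv = 0.000000, Gamma_uvv = 0.401490, Gamma_vuu = 0.000000, Gamma_vuv = -0.067317, Gamma_vvv = 0.000000; k3 = (0.938184, 1.019632, -0.417409, 0.128791)
  k4: at (u, v) = (0.191778, 0.202625), (du/dtau, dv/dtau) = (0.917315, 1.026069); Gamma_uuu = 0.000000, Gamma_uuv = 0.000000, Gamma_uvv = 0.400222, Gamma_vuu = 0.000000, Gamma_vuv = -0.067530, Gamma_vvv = 0.000000; k4 = (0.917315, 1.026069, -0.421361, 0.127122)
  Y <- Y + (h/6)(k1 + 2k2 + 2k3 + k4): u = 0.1918, v = 0.2026, du/dtau = 0.9173, dv/dtau = 1.0261


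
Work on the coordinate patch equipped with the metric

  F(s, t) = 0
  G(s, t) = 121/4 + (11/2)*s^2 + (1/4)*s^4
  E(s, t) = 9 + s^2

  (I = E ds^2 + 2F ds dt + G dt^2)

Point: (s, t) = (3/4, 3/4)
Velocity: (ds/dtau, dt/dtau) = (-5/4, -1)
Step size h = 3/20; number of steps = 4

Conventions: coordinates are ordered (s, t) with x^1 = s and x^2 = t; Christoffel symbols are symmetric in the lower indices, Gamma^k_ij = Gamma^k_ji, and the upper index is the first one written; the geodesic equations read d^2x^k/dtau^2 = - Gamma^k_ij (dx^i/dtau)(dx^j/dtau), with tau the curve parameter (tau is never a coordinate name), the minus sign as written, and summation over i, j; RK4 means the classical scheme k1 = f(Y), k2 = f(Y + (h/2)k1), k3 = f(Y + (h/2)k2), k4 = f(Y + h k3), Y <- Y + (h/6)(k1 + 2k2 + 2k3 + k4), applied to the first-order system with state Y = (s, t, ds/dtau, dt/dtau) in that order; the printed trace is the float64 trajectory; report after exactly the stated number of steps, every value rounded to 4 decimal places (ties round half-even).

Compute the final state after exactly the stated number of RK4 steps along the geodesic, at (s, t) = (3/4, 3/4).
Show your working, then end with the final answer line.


f(Y) = (ds/dtau, dt/dtau, -Gamma^s_ij Y'^i Y'^j, -Gamma^t_ij Y'^i Y'^j) with the Gammas evaluated at the stage position; h = 0.150000; intermediate values shown to 6 dp
step 0: s = 0.7500, t = 0.7500, ds/dtau = -1.2500, dt/dtau = -1.0000
step 1:
  k1: at (s, t) = (0.750000, 0.750000), (ds/dtau, dt/dtau) = (-1.250000, -1.000000); Gamma_sss = 0.078431, Gamma_sst = 0.000000, Gamma_stt = -0.453431, Gamma_tss = 0.000000, Gamma_tst = 0.129730, Gamma_ttt = 0.000000; k1 = (-1.250000, -1.000000, 0.330882, -0.324324)
  k2: at (s, t) = (0.656250, 0.675000), (ds/dtau, dt/dtau) = (-1.225184, -1.024324); Gamma_sss = 0.069587, Gamma_sst = 0.000000, Gamma_stt = -0.397712, Gamma_tss = 0.000000, Gamma_tst = 0.114823, Gamma_ttt = 0.000000; k2 = (-1.225184, -1.024324, 0.312840, -0.288202)
  k3: at (s, t) = (0.658111, 0.673176), (ds/dtau, dt/dtau) = (-1.226537, -1.021615); Gamma_sss = 0.069766, Gamma_sst = 0.000000, Gamma_stt = -0.398822, Gamma_tss = 0.000000, Gamma_tst = 0.115124, Gamma_ttt = 0.000000; k3 = (-1.226537, -1.021615, 0.311294, -0.288511)
  k4: at (s, t) = (0.566019, 0.596758), (ds/dtau, dt/dtau) = (-1.203306, -1.043277); Gamma_sss = 0.060729, Gamma_sst = 0.000000, Gamma_stt = -0.343739, Gamma_tss = 0.000000, Gamma_tst = 0.100000, Gamma_ttt = 0.000000; k4 = (-1.203306, -1.043277, 0.286202, -0.251076)
  Y <- Y + (h/6)(k1 + 2k2 + 2k3 + k4): s = 0.5661, t = 0.5966, ds/dtau = -1.2034, dt/dtau = -1.0432
step 2:
  k1: at (s, t) = (0.566081, 0.596621), (ds/dtau, dt/dtau) = (-1.203366, -1.043221); Gamma_sss = 0.060735, Gamma_sst = 0.000000, Gamma_stt = -0.343776, Gamma_tss = 0.000000, Gamma_tst = 0.100010, Gamma_ttt = 0.000000; k1 = (-1.203366, -1.043221, 0.286184, -0.251101)
  k2: at (s, t) = (0.475829, 0.518380), (ds/dtau, dt/dtau) = (-1.181902, -1.062053); Gamma_sss = 0.051572, Gamma_sst = 0.000000, Gamma_stt = -0.289487, Gamma_tss = 0.000000, Gamma_tst = 0.084770, Gamma_ttt = 0.000000; k2 = (-1.181902, -1.062053, 0.254488, -0.212813)
  k3: at (s, t) = (0.477439, 0.516967), (ds/dtau, dt/dtau) = (-1.184280, -1.059182); Gamma_sss = 0.051738, Gamma_sst = 0.000000, Gamma_stt = -0.290458, Gamma_tss = 0.000000, Gamma_tst = 0.085045, Gamma_ttt = 0.000000; k3 = (-1.184280, -1.059182, 0.253291, -0.213355)
  k4: at (s, t) = (0.388439, 0.437744), (ds/dtau, dt/dtau) = (-1.165373, -1.075224); Gamma_sss = 0.042448, Gamma_sst = 0.000000, Gamma_stt = -0.236668, Gamma_tss = 0.000000, Gamma_tst = 0.069670, Gamma_ttt = 0.000000; k4 = (-1.165373, -1.075224, 0.215965, -0.174597)
  Y <- Y + (h/6)(k1 + 2k2 + 2k3 + k4): s = 0.3886, t = 0.4376, ds/dtau = -1.1654, dt/dtau = -1.0752
step 3:
  k1: at (s, t) = (0.388554, 0.437598), (ds/dtau, dt/dtau) = (-1.165424, -1.075172); Gamma_sss = 0.042460, Gamma_sst = 0.000000, Gamma_stt = -0.236737, Gamma_tss = 0.000000, Gamma_tst = 0.069690, Gamma_ttt = 0.000000; k1 = (-1.165424, -1.075172, 0.215997, -0.174646)
  k2: at (s, t) = (0.301147, 0.356960), (ds/dtau, dt/dtau) = (-1.149224, -1.088270); Gamma_sss = 0.033127, Gamma_sst = 0.000000, Gamma_stt = -0.183700, Gamma_tss = 0.000000, Gamma_tst = 0.054306, Gamma_ttt = 0.000000; k2 = (-1.149224, -1.088270, 0.173811, -0.135838)
  k3: at (s, t) = (0.302362, 0.355978), (ds/dtau, dt/dtau) = (-1.152388, -1.085359); Gamma_sss = 0.033258, Gamma_sst = 0.000000, Gamma_stt = -0.184439, Gamma_tss = 0.000000, Gamma_tst = 0.054522, Gamma_ttt = 0.000000; k3 = (-1.152388, -1.085359, 0.173103, -0.136387)
  k4: at (s, t) = (0.215696, 0.274794), (ds/dtau, dt/dtau) = (-1.139458, -1.095630); Gamma_sss = 0.023843, Gamma_sst = 0.000000, Gamma_stt = -0.131691, Gamma_tss = 0.000000, Gamma_tst = 0.039052, Gamma_ttt = 0.000000; k4 = (-1.139458, -1.095630, 0.127125, -0.097507)
  Y <- Y + (h/6)(k1 + 2k2 + 2k3 + k4): s = 0.2159, t = 0.2746, ds/dtau = -1.1395, dt/dtau = -1.0956
step 4:
  k1: at (s, t) = (0.215851, 0.274647), (ds/dtau, dt/dtau) = (-1.139500, -1.095587); Gamma_sss = 0.023860, Gamma_sst = 0.000000, Gamma_stt = -0.131785, Gamma_tss = 0.000000, Gamma_tst = 0.039080, Gamma_ttt = 0.000000; k1 = (-1.139500, -1.095587, 0.127202, -0.097577)
  k2: at (s, t) = (0.130389, 0.192478), (ds/dtau, dt/dtau) = (-1.129960, -1.102905); Gamma_sss = 0.014460, Gamma_sst = 0.000000, Gamma_stt = -0.079655, Gamma_tss = 0.000000, Gamma_tst = 0.023670, Gamma_ttt = 0.000000; k2 = (-1.129960, -1.102905, 0.078429, -0.058998)
  k3: at (s, t) = (0.131104, 0.191929), (ds/dtau, dt/dtau) = (-1.133618, -1.100011); Gamma_sss = 0.014539, Gamma_sst = 0.000000, Gamma_stt = -0.080091, Gamma_tss = 0.000000, Gamma_tst = 0.023800, Gamma_ttt = 0.000000; k3 = (-1.133618, -1.100011, 0.078228, -0.059357)
  k4: at (s, t) = (0.045808, 0.109645), (ds/dtau, dt/dtau) = (-1.127766, -1.104490); Gamma_sss = 0.005089, Gamma_sst = 0.000000, Gamma_stt = -0.027993, Gamma_tss = 0.000000, Gamma_tst = 0.008327, Gamma_ttt = 0.000000; k4 = (-1.127766, -1.104490, 0.027676, -0.020745)
  Y <- Y + (h/6)(k1 + 2k2 + 2k3 + k4): s = 0.0460, t = 0.1095, ds/dtau = -1.1278, dt/dtau = -1.1045

Answer: s = 0.0460, t = 0.1095, ds/dtau = -1.1278, dt/dtau = -1.1045


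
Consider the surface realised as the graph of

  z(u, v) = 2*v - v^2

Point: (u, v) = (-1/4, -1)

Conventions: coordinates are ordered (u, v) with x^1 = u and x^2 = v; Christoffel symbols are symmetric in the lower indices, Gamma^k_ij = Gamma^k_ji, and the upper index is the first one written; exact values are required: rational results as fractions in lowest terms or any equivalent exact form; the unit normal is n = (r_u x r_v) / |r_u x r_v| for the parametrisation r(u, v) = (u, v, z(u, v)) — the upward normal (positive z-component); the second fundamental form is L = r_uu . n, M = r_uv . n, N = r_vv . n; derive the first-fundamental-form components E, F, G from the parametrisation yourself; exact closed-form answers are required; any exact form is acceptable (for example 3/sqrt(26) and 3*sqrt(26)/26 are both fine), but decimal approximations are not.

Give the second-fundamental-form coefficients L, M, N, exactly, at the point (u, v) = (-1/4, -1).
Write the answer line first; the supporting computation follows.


Answer: L = 0, M = 0, N = -2*sqrt(17)/17

z_u = 0, z_v = 4, z_uu = 0, z_uv = 0, z_vv = -2
E = 1, F = 0, G = 17; answer radicand W^2 = 17
unnormalised second-form numerators: l = 0, m = 0, n = -2; L = l/sqrt(17), and similarly M = m/sqrt(W^2), N = n/sqrt(W^2)


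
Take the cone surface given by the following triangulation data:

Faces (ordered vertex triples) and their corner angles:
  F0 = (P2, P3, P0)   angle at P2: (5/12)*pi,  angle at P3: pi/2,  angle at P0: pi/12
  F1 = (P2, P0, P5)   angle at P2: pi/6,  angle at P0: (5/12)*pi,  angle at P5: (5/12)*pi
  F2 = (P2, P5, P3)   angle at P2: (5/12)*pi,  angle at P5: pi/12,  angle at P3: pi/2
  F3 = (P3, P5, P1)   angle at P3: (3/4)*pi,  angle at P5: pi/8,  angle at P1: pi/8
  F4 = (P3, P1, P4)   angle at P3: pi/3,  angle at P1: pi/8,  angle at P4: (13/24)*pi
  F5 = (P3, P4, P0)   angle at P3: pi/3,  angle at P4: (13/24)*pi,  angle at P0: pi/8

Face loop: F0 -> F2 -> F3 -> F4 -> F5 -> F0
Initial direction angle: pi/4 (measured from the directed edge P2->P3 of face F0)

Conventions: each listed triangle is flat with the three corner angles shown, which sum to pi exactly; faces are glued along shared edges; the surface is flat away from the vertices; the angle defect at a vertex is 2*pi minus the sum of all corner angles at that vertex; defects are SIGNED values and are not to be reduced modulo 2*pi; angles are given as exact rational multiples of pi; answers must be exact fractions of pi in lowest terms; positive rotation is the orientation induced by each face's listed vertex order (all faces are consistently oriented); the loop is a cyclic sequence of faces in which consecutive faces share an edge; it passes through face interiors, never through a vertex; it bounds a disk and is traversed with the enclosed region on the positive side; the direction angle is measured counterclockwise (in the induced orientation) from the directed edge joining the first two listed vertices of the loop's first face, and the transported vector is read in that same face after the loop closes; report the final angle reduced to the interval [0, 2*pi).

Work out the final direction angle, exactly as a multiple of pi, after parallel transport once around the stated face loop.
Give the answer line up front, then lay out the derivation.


Answer: final direction angle = (11/6)*pi

enclosed vertex P3: corner angles sum to (29/12)*pi, defect = 2*pi - (29/12)*pi = (-5/12)*pi
adding the enclosed defects to the starting angle (mod 2*pi, induced orientation) gives the holonomy
final angle = pi/4 - (5/12)*pi = (11/6)*pi (mod 2*pi)


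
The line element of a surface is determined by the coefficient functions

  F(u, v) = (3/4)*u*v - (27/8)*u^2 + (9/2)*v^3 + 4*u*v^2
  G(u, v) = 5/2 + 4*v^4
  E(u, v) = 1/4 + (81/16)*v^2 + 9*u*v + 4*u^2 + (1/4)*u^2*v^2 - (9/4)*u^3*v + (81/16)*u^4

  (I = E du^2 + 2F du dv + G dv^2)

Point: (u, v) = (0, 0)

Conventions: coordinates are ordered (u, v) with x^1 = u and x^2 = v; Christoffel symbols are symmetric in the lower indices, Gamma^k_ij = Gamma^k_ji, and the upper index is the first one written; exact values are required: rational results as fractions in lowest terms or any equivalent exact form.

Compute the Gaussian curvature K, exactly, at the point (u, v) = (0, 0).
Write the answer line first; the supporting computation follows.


Answer: K = -69/10

E = 1/4, F = 0, G = 5/2, EG - F^2 = 5/8 at the point
E_u = 0, E_v = 0, F_u = 0, F_v = 0, G_u = 0, G_v = 0
E_vv = 81/8, F_uv = 3/4, G_uu = 0
Compute both Brioschi determinants and normalise by (EG - F^2)^2.
M1 = [[-E_vv/2 + F_uv - G_uu/2, E_u/2, F_u - E_v/2], [F_v - G_u/2, E, F], [G_v/2, F, G]] = [[-69/16, 0, 0], [0, 1/4, 0], [0, 0, 5/2]]; det M1 = -345/128
M2 = [[0, E_v/2, G_u/2], [E_v/2, E, F], [G_u/2, F, G]] = [[0, 0, 0], [0, 1/4, 0], [0, 0, 5/2]]; det M2 = 0
det M1 - det M2 = -345/128; K = -345/128 / (5/8)^2 = -69/10


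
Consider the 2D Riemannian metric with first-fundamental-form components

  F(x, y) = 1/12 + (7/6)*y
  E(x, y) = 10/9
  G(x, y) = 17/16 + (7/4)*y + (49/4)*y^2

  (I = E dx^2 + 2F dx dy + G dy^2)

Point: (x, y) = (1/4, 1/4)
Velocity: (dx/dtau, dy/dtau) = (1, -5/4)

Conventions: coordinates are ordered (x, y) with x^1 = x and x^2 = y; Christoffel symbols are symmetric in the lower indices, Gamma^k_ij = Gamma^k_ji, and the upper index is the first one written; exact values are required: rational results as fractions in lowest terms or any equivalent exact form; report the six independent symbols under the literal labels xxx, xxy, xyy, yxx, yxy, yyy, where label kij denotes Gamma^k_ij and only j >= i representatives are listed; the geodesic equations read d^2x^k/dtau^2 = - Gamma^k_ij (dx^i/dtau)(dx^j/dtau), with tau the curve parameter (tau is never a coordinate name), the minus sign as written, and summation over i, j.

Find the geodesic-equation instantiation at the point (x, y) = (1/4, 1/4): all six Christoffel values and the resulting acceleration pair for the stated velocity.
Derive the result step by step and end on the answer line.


E = 10/9, F = 3/8, G = 145/64 at the point
E_x = 0, E_y = 0, F_x = 0, F_y = 7/6, G_x = 0, G_y = 63/8
EG - F^2 = 1369/576;  g^inv = (576/1369) * [[145/64, -3/8], [-3/8, 10/9]]
first-kind symbols [ij,l] = (1/2)(d_i g_jl + d_j g_il - d_l g_ij): [xx,x] = E_x/2 = 0, [xx,y] = F_x - E_y/2 = 0, [xy,x] = E_y/2 = 0, [xy,y] = G_x/2 = 0, [yy,x] = F_y - G_x/2 = 7/6, [yy,y] = G_y/2 = 63/16
Gamma^x_ij = (G*[ij,x] - F*[ij,y])/(EG - F^2), Gamma^y_ij = (E*[ij,y] - F*[ij,x])/(EG - F^2)
Gamma_xxx = 0, Gamma_xxy = 0, Gamma_xyy = 672/1369, Gamma_yxx = 0, Gamma_yxy = 0, Gamma_yyy = 2268/1369
d^2x/dtau^2 = -(Gamma_xxx*(1)^2 + 2*Gamma_xxy*(1)*(-5/4) + Gamma_xyy*(-5/4)^2) = -1050/1369
d^2y/dtau^2 = -(Gamma_yxx*(1)^2 + 2*Gamma_yxy*(1)*(-5/4) + Gamma_yyy*(-5/4)^2) = -14175/5476

Answer: Gamma_xxx = 0, Gamma_xxy = 0, Gamma_xyy = 672/1369, Gamma_yxx = 0, Gamma_yxy = 0, Gamma_yyy = 2268/1369; accelerations (d^2x/dtau^2, d^2y/dtau^2) = (-1050/1369, -14175/5476)


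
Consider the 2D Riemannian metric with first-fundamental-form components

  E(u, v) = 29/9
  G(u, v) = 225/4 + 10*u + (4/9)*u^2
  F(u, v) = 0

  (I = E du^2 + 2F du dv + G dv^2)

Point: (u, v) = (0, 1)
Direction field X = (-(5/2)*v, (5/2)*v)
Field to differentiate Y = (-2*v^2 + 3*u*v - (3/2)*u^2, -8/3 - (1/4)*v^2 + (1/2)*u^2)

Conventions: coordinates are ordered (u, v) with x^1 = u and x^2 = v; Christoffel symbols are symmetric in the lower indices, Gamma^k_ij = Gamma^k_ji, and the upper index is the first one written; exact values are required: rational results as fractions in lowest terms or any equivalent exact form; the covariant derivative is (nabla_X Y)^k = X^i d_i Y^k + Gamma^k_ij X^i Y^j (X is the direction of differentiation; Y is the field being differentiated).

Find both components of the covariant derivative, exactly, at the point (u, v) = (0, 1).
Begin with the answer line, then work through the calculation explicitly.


Answer: (nabla_X Y)^u = -1435/232, (nabla_X Y)^v = -113/108

E = 29/9, F = 0, G = 225/4 at the point
E_u = 0, E_v = 0, F_u = 0, F_v = 0, G_u = 10, G_v = 0
EG - F^2 = 725/4;  g^inv = (4/725) * [[225/4, 0], [0, 29/9]]
first-kind symbols [ij,l] = (1/2)(d_i g_jl + d_j g_il - d_l g_ij): [uu,u] = E_u/2 = 0, [uu,v] = F_u - E_v/2 = 0, [uv,u] = E_v/2 = 0, [uv,v] = G_u/2 = 5, [vv,u] = F_v - G_u/2 = -5, [vv,v] = G_v/2 = 0
Gamma^u_ij = (G*[ij,u] - F*[ij,v])/(EG - F^2), Gamma^v_ij = (E*[ij,v] - F*[ij,u])/(EG - F^2)
Gamma_uuu = 0, Gamma_uuv = 0, Gamma_uvv = -45/29, Gamma_vuu = 0, Gamma_vuv = 4/45, Gamma_vvv = 0
X = (-5/2, 5/2), Y = (-2, -35/12) at the point


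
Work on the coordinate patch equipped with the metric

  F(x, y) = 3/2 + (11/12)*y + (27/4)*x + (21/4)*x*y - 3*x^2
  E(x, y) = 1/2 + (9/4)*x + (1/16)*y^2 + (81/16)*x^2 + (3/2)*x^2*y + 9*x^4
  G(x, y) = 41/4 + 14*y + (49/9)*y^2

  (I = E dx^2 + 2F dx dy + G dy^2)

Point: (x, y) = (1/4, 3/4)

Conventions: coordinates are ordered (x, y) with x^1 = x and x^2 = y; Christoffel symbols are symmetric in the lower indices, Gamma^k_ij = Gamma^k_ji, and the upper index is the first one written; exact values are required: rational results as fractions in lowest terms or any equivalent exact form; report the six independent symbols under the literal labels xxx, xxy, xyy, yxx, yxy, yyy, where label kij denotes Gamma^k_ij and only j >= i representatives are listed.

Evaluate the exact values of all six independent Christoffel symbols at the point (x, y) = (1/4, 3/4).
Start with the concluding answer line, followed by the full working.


Answer: Gamma_xxx = 57009/29404, Gamma_xxy = 1143/7351, Gamma_xyy = 2000/22053, Gamma_yxx = 177/117616, Gamma_yxy = -897/29404, Gamma_yyy = 9872/22053

E = 389/256, F = 299/64, G = 381/16 at the point
E_x = 189/32, E_y = 3/16, F_x = 147/16, F_y = 107/48, G_x = 0, G_y = 133/6
EG - F^2 = 7351/512;  g^inv = (512/7351) * [[381/16, -299/64], [-299/64, 389/256]]
first-kind symbols [ij,l] = (1/2)(d_i g_jl + d_j g_il - d_l g_ij): [xx,x] = E_x/2 = 189/64, [xx,y] = F_x - E_y/2 = 291/32, [xy,x] = E_y/2 = 3/32, [xy,y] = G_x/2 = 0, [yy,x] = F_y - G_x/2 = 107/48, [yy,y] = G_y/2 = 133/12
Gamma^x_ij = (G*[ij,x] - F*[ij,y])/(EG - F^2), Gamma^y_ij = (E*[ij,y] - F*[ij,x])/(EG - F^2)


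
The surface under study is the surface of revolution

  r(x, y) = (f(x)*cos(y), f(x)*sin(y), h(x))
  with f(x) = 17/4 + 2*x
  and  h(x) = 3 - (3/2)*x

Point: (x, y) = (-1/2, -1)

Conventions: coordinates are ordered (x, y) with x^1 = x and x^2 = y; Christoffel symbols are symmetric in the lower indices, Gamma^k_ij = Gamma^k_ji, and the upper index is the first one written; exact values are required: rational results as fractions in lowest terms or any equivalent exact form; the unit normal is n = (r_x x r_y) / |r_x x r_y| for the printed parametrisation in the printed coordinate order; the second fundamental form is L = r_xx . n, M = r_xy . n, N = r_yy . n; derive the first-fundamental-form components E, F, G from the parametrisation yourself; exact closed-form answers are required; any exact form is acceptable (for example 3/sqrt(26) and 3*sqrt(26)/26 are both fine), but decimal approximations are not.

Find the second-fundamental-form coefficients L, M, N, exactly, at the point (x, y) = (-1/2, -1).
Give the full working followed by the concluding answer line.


f = 13/4, f' = 2, f'' = 0, h' = -3/2, h'' = 0
E = 25/4, F = 0, G = 169/16; answer radicand W^2 = 25/4
unnormalised second-form numerators: l = 0, m = 0, n = -39/8; L = l/sqrt(25/4), and similarly M = m/sqrt(W^2), N = n/sqrt(W^2)

Answer: L = 0, M = 0, N = -39/20


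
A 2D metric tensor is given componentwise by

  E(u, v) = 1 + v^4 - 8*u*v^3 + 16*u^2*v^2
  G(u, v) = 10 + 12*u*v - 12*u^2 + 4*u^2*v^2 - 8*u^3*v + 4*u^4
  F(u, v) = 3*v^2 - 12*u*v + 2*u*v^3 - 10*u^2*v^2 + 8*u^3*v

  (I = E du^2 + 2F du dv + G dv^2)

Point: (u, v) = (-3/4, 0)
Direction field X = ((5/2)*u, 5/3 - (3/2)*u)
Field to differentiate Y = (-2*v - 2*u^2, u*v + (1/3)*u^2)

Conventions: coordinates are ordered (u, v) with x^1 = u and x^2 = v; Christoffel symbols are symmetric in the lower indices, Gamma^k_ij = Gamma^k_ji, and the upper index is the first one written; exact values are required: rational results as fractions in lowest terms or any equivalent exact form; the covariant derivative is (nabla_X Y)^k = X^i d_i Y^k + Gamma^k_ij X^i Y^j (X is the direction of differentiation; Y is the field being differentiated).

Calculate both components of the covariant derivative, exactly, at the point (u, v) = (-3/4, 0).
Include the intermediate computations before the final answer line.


E = 1, F = 0, G = 289/64 at the point
E_u = 0, E_v = 0, F_u = 0, F_v = 45/8, G_u = 45/4, G_v = -45/8
EG - F^2 = 289/64;  g^inv = (64/289) * [[289/64, 0], [0, 1]]
first-kind symbols [ij,l] = (1/2)(d_i g_jl + d_j g_il - d_l g_ij): [uu,u] = E_u/2 = 0, [uu,v] = F_u - E_v/2 = 0, [uv,u] = E_v/2 = 0, [uv,v] = G_u/2 = 45/8, [vv,u] = F_v - G_u/2 = 0, [vv,v] = G_v/2 = -45/16
Gamma^u_ij = (G*[ij,u] - F*[ij,v])/(EG - F^2), Gamma^v_ij = (E*[ij,v] - F*[ij,u])/(EG - F^2)
Gamma_uuu = 0, Gamma_uuv = 0, Gamma_uvv = 0, Gamma_vuu = 0, Gamma_vuv = 360/289, Gamma_vvv = -180/289
X = (-15/8, 67/24), Y = (-9/8, 3/16) at the point

Answer: (nabla_X Y)^u = -269/24, (nabla_X Y)^v = -26969/4624
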